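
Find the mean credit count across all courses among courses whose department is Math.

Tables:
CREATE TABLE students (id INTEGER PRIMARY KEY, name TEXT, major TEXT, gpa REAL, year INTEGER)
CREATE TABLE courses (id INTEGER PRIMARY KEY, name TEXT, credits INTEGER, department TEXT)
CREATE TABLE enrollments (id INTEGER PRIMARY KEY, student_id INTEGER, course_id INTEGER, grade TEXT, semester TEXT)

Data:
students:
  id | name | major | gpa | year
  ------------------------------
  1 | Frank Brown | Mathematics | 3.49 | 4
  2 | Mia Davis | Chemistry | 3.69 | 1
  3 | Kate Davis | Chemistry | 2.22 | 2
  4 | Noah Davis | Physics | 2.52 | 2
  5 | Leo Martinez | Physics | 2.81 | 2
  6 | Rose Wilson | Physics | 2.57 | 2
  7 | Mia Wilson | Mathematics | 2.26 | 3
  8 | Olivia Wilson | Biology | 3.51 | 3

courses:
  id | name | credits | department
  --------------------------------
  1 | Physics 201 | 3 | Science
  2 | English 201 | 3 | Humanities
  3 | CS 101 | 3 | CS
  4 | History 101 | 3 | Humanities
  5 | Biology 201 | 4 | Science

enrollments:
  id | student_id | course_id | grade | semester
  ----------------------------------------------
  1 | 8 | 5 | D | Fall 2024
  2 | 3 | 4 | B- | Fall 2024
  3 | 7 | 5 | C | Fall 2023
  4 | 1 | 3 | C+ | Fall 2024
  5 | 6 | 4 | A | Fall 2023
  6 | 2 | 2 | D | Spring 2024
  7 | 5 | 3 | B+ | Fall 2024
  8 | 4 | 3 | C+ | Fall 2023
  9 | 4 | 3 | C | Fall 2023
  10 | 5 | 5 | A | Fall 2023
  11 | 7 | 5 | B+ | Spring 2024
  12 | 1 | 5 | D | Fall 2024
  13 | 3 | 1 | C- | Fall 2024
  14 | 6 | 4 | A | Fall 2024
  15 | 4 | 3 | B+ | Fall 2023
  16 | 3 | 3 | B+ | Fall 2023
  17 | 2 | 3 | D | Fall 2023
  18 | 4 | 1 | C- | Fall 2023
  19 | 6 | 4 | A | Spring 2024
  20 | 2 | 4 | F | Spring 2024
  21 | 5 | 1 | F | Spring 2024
SELECT AVG(credits) FROM courses WHERE department = 'Math'

Execution result:
NULL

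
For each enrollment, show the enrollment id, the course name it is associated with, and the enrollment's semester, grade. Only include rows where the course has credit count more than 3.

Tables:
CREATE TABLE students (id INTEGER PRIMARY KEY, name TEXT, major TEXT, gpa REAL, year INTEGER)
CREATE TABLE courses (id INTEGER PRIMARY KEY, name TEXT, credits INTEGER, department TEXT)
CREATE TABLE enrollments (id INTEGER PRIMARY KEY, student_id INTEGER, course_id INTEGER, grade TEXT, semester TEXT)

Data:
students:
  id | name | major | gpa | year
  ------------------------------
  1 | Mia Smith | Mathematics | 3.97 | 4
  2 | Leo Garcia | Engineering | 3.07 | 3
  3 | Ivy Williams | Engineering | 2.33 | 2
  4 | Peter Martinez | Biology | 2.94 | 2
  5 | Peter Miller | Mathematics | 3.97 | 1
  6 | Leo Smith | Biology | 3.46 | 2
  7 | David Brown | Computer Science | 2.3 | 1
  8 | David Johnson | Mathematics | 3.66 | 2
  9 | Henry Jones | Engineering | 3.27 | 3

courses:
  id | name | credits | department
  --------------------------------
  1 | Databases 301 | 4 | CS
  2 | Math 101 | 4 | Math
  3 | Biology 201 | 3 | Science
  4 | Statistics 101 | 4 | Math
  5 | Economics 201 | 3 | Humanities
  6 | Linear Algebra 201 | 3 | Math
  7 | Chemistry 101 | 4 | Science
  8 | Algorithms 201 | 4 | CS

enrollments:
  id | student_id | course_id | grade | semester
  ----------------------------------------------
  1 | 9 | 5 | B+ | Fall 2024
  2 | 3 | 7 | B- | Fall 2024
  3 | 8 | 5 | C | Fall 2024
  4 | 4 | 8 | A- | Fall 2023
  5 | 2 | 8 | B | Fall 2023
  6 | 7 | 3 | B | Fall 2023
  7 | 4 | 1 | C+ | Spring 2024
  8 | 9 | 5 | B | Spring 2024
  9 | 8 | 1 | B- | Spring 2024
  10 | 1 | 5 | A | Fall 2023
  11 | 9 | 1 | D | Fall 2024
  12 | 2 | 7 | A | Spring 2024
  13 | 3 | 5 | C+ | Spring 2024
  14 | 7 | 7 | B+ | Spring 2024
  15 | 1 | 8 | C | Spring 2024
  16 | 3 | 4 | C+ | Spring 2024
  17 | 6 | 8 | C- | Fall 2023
SELECT c.id, p.name AS course, c.semester, c.grade FROM enrollments c JOIN courses p ON c.course_id = p.id WHERE p.credits > 3

Execution result:
id | course | semester | grade
2 | Chemistry 101 | Fall 2024 | B-
4 | Algorithms 201 | Fall 2023 | A-
5 | Algorithms 201 | Fall 2023 | B
7 | Databases 301 | Spring 2024 | C+
9 | Databases 301 | Spring 2024 | B-
11 | Databases 301 | Fall 2024 | D
12 | Chemistry 101 | Spring 2024 | A
14 | Chemistry 101 | Spring 2024 | B+
15 | Algorithms 201 | Spring 2024 | C
16 | Statistics 101 | Spring 2024 | C+
17 | Algorithms 201 | Fall 2023 | C-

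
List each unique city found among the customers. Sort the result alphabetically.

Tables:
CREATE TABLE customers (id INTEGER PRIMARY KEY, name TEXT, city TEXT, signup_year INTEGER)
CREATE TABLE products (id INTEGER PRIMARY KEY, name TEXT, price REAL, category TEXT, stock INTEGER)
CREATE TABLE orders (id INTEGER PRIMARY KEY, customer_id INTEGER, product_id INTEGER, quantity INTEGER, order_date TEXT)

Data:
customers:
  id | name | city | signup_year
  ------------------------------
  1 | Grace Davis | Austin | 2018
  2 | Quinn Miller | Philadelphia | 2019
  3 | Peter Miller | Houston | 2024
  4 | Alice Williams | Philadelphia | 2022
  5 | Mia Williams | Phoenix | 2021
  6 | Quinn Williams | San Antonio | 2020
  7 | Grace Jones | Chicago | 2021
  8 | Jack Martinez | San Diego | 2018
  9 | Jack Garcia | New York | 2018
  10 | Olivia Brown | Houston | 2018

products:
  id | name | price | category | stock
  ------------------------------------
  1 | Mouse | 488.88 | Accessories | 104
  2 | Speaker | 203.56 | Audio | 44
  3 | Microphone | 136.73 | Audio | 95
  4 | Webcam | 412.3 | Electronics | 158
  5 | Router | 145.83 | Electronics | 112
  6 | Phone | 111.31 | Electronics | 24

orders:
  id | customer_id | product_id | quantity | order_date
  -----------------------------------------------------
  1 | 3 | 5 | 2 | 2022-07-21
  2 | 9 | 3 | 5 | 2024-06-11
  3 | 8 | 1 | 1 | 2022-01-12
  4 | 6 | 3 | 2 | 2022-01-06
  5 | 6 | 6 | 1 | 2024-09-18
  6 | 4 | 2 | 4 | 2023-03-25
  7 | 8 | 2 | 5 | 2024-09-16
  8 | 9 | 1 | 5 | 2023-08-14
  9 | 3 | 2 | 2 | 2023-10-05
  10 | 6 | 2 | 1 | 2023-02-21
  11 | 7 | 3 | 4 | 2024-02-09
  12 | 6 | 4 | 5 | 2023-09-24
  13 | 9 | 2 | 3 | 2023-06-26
SELECT DISTINCT city FROM customers ORDER BY city

Execution result:
city
Austin
Chicago
Houston
New York
Philadelphia
Phoenix
San Antonio
San Diego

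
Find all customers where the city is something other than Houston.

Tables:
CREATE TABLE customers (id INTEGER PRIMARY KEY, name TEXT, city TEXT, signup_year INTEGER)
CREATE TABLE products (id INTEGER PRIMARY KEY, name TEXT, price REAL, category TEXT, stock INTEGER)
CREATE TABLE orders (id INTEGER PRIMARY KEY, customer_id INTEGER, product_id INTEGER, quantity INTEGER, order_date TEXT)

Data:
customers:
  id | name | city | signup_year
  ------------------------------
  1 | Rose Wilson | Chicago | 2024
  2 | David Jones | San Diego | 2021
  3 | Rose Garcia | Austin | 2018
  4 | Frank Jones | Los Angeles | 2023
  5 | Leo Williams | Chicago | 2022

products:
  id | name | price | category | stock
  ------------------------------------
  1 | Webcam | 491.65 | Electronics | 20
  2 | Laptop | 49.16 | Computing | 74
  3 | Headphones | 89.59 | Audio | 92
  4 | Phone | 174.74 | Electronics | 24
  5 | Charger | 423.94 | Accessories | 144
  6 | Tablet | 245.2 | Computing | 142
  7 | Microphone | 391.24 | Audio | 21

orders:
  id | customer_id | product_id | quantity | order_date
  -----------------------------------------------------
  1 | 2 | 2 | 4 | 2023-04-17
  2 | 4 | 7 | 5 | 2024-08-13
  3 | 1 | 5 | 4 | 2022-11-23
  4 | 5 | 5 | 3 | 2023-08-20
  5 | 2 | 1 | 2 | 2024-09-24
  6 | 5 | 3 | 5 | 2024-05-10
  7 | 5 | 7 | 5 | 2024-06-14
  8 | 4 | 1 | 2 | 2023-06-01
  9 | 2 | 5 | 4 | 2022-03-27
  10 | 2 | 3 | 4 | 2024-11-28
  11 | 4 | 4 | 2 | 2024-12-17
SELECT name, city FROM customers WHERE city <> 'Houston'

Execution result:
name | city
Rose Wilson | Chicago
David Jones | San Diego
Rose Garcia | Austin
Frank Jones | Los Angeles
Leo Williams | Chicago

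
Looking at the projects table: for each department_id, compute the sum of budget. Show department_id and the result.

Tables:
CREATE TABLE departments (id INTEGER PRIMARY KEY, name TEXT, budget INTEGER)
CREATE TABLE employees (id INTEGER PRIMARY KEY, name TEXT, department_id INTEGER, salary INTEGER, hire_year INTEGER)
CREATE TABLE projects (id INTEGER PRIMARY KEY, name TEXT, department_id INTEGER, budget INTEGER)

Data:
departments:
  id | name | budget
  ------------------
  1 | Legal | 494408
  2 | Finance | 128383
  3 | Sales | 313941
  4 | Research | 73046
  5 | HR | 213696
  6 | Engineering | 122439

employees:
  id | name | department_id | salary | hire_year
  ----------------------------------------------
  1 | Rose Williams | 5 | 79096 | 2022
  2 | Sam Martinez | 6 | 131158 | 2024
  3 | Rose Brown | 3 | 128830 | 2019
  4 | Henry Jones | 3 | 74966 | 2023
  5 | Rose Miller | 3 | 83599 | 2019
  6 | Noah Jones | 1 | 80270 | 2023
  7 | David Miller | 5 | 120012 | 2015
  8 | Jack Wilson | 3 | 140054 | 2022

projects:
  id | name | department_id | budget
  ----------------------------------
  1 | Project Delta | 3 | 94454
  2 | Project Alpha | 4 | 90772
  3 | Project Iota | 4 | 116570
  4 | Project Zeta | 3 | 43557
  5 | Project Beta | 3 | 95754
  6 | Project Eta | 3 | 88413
SELECT department_id, SUM(budget) AS sum_budget FROM projects GROUP BY department_id

Execution result:
department_id | sum_budget
3 | 322178
4 | 207342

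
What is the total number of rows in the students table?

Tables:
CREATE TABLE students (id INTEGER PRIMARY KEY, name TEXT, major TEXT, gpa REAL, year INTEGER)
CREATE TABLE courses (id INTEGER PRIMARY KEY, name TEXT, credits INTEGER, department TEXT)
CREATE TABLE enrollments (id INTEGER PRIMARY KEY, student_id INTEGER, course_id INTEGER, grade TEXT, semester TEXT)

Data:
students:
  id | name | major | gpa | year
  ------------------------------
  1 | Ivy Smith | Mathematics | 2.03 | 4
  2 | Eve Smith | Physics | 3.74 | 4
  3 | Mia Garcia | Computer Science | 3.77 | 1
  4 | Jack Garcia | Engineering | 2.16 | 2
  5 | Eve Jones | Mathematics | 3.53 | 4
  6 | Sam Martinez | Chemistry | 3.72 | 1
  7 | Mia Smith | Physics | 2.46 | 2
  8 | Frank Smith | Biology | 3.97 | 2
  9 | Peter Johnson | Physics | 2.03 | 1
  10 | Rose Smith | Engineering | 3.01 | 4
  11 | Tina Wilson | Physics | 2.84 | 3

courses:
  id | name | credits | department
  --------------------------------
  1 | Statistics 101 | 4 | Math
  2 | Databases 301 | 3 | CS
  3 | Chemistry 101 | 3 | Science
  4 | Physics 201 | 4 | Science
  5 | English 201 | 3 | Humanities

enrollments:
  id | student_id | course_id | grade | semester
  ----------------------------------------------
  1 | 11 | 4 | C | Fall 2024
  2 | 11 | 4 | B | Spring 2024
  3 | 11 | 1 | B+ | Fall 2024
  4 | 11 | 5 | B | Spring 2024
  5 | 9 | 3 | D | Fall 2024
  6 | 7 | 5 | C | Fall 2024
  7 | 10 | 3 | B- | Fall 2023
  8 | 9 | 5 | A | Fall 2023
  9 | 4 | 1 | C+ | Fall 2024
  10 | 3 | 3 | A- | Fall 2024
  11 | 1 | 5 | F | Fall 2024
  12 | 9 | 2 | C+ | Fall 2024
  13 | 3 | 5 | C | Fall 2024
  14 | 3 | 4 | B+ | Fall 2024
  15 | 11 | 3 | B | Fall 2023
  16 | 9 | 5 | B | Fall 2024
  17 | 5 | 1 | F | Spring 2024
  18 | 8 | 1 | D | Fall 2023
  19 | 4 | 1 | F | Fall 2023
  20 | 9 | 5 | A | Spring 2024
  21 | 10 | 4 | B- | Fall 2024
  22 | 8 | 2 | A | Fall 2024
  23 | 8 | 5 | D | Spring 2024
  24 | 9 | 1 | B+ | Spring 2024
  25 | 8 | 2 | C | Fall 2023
SELECT COUNT(*) FROM students

Execution result:
11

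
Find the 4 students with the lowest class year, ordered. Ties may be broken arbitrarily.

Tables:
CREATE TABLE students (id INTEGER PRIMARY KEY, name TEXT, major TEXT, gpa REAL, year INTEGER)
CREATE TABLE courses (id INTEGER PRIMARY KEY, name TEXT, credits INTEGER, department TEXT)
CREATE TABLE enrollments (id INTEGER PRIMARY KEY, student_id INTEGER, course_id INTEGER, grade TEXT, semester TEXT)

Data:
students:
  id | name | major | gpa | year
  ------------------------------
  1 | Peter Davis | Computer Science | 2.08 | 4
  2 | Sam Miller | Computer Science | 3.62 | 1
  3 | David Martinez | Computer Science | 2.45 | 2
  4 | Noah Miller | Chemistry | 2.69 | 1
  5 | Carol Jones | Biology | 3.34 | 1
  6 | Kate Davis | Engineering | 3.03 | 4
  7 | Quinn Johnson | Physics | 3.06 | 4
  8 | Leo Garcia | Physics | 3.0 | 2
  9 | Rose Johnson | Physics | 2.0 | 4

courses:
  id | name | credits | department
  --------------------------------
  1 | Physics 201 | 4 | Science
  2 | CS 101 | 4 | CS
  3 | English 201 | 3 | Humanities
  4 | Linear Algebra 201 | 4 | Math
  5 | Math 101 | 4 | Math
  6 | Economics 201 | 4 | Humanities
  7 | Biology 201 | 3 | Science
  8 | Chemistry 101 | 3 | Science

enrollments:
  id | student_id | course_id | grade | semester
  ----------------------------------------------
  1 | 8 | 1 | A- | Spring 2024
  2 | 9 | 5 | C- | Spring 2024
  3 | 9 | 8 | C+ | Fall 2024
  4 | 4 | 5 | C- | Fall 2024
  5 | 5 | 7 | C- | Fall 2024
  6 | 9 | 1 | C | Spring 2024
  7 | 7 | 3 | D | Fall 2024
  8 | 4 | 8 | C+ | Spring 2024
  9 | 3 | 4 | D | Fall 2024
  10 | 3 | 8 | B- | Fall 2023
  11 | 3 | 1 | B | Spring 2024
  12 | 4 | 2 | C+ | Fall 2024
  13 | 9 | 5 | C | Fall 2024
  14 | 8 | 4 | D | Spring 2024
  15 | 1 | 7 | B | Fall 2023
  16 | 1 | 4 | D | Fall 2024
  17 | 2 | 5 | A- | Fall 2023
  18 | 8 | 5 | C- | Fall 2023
SELECT name, year FROM students ORDER BY year ASC LIMIT 4

Execution result:
name | year
Sam Miller | 1
Noah Miller | 1
Carol Jones | 1
David Martinez | 2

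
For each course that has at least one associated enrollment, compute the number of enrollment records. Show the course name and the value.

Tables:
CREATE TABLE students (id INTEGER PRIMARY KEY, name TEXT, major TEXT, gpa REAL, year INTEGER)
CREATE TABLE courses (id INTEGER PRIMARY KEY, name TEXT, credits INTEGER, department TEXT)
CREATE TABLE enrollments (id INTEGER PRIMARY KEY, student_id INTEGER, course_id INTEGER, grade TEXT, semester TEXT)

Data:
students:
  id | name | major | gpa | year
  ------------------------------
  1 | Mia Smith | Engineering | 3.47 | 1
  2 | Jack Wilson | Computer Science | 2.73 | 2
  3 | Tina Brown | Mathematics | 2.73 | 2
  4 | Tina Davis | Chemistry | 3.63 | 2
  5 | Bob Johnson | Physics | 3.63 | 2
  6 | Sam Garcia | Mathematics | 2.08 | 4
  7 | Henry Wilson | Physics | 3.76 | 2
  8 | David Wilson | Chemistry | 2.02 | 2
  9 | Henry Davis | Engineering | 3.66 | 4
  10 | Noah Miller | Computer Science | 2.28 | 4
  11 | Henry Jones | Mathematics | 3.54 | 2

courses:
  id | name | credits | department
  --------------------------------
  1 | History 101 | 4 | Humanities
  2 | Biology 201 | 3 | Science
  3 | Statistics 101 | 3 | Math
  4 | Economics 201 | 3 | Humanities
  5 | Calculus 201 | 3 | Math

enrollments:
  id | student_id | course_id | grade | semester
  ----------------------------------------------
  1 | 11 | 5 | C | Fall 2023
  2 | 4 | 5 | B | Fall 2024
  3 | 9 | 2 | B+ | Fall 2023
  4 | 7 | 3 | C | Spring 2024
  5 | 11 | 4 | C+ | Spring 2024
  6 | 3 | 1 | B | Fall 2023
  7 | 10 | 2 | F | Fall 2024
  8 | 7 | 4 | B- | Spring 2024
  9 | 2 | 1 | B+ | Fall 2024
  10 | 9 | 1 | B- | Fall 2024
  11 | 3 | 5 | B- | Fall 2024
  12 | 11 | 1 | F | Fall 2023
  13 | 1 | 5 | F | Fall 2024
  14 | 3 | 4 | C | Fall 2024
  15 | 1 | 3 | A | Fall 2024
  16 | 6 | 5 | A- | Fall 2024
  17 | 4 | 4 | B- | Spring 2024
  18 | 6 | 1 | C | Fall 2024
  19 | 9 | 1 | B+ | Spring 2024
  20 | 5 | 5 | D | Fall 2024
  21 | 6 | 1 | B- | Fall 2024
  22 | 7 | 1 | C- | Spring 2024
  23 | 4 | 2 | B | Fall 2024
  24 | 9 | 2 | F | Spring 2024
SELECT p.name, COUNT(*) AS n FROM enrollments c JOIN courses p ON c.course_id = p.id GROUP BY p.id, p.name

Execution result:
name | n
History 101 | 8
Biology 201 | 4
Statistics 101 | 2
Economics 201 | 4
Calculus 201 | 6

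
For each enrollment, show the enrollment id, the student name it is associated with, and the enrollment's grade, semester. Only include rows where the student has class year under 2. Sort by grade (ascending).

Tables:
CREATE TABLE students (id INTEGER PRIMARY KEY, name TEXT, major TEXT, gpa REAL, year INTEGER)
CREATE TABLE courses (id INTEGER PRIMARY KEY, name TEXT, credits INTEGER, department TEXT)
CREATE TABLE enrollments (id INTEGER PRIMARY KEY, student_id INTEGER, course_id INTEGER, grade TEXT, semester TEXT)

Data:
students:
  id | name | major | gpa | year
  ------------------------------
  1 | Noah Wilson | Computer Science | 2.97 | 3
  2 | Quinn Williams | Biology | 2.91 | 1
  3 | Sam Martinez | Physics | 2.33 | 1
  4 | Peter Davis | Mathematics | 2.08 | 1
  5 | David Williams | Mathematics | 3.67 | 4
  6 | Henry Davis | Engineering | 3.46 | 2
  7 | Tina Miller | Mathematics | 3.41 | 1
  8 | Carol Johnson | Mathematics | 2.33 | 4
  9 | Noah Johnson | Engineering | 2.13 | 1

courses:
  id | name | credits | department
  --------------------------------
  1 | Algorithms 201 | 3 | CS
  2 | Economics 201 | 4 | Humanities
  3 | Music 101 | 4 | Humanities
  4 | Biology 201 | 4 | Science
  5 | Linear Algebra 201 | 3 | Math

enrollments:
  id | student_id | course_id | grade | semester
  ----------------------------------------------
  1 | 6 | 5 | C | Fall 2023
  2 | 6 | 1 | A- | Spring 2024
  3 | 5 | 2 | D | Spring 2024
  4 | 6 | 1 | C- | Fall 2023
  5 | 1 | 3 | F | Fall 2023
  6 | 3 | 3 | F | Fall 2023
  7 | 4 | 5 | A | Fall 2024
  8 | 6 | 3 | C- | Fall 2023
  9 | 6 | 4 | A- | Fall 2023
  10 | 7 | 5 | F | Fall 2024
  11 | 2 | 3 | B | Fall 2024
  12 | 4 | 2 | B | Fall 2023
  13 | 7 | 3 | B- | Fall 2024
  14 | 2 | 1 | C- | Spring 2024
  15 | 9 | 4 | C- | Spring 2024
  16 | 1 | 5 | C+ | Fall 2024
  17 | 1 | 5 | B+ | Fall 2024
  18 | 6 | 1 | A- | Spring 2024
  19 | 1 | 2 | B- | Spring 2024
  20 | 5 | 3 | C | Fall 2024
SELECT c.id, p.name AS student, c.grade, c.semester FROM enrollments c JOIN students p ON c.student_id = p.id WHERE p.year < 2 ORDER BY c.grade ASC

Execution result:
id | student | grade | semester
7 | Peter Davis | A | Fall 2024
11 | Quinn Williams | B | Fall 2024
12 | Peter Davis | B | Fall 2023
13 | Tina Miller | B- | Fall 2024
14 | Quinn Williams | C- | Spring 2024
15 | Noah Johnson | C- | Spring 2024
6 | Sam Martinez | F | Fall 2023
10 | Tina Miller | F | Fall 2024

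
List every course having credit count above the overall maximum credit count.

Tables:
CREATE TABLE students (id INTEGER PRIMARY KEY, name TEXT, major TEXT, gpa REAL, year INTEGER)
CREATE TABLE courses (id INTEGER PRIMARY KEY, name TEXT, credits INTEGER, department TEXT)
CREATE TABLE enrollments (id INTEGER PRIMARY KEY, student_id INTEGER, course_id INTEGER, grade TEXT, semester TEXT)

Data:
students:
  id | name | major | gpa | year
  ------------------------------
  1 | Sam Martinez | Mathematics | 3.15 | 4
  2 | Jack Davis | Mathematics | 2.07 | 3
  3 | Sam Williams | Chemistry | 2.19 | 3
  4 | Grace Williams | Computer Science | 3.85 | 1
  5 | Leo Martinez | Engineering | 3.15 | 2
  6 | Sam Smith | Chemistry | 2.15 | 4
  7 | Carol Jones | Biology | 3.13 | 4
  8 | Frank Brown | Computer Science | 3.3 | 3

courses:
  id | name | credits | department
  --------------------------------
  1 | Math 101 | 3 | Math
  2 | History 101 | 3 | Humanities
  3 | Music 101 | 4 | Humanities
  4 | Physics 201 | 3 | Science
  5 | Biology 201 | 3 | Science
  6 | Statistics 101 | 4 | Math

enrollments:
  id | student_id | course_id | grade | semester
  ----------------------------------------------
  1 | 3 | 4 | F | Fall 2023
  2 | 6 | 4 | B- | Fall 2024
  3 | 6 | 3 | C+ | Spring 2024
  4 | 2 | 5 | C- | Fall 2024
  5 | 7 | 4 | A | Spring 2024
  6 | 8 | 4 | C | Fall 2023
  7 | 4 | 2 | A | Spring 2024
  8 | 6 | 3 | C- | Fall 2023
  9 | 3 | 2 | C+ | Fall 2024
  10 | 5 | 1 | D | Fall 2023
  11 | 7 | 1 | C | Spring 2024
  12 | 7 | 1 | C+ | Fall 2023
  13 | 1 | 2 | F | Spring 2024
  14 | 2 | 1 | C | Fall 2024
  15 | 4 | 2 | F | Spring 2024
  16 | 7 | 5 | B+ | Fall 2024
SELECT name, credits FROM courses WHERE credits > (SELECT MAX(credits) FROM courses)

Execution result:
(no rows)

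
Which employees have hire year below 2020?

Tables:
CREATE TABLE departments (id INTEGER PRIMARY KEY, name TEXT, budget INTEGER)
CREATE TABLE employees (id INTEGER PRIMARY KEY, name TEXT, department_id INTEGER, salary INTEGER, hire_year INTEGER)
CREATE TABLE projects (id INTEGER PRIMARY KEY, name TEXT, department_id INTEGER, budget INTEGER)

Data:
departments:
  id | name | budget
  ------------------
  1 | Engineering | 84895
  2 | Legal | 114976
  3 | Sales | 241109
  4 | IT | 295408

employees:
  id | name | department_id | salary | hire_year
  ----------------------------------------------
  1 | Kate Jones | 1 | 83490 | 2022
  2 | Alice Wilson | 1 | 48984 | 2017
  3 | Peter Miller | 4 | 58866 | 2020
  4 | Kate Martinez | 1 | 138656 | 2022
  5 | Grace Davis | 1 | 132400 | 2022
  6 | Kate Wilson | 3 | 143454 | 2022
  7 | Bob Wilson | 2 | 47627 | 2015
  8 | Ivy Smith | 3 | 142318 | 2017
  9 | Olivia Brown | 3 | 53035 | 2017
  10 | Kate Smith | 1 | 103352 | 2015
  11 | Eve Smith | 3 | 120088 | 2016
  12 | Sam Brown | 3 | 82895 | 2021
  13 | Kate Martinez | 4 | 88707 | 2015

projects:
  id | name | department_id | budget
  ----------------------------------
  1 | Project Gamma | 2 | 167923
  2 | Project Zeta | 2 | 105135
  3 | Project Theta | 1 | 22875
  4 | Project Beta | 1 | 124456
SELECT name, hire_year FROM employees WHERE hire_year < 2020

Execution result:
name | hire_year
Alice Wilson | 2017
Bob Wilson | 2015
Ivy Smith | 2017
Olivia Brown | 2017
Kate Smith | 2015
Eve Smith | 2016
Kate Martinez | 2015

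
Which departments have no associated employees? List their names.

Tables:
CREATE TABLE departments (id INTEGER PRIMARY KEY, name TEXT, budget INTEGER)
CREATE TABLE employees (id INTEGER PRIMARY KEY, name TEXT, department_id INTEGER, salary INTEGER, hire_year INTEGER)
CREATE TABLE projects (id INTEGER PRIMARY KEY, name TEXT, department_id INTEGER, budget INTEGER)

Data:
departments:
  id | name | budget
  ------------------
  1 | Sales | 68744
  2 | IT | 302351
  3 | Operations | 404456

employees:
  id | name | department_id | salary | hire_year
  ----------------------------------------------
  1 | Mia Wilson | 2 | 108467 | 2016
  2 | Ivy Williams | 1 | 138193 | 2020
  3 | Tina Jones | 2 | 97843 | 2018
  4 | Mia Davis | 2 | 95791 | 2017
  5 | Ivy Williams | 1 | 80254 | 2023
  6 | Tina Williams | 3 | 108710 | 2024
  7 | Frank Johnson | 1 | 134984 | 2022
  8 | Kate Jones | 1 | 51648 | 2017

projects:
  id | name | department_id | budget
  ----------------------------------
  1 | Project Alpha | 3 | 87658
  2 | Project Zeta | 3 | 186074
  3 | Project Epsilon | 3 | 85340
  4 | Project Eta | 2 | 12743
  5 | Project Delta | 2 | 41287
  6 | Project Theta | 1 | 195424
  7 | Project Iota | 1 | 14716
SELECT p.name FROM departments p LEFT JOIN employees c ON c.department_id = p.id WHERE c.id IS NULL

Execution result:
(no rows)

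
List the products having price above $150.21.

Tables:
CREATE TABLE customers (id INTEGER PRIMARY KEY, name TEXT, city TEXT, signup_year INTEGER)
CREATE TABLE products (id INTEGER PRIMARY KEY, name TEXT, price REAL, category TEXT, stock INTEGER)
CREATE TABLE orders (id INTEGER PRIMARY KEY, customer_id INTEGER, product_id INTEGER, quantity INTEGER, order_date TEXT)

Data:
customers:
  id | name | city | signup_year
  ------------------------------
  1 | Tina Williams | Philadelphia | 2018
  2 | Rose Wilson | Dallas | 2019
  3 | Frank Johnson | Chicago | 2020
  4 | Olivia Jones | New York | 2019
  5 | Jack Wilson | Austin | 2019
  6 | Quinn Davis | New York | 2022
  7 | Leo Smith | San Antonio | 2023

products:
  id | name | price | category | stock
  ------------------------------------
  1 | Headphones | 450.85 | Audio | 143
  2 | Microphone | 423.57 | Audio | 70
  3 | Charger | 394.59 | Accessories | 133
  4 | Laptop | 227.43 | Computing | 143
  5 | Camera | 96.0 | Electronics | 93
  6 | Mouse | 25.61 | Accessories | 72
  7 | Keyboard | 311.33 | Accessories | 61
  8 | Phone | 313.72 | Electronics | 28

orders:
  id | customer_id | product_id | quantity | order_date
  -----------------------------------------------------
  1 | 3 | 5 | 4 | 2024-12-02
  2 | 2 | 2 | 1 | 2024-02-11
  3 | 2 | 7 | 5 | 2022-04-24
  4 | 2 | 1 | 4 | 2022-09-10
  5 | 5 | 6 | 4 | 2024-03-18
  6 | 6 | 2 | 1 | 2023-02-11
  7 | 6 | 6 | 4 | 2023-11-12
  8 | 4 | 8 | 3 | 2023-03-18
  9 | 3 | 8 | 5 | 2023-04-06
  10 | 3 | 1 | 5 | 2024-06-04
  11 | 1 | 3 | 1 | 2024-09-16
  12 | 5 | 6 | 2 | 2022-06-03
SELECT name, price FROM products WHERE price > 150.21

Execution result:
name | price
Headphones | 450.85
Microphone | 423.57
Charger | 394.59
Laptop | 227.43
Keyboard | 311.33
Phone | 313.72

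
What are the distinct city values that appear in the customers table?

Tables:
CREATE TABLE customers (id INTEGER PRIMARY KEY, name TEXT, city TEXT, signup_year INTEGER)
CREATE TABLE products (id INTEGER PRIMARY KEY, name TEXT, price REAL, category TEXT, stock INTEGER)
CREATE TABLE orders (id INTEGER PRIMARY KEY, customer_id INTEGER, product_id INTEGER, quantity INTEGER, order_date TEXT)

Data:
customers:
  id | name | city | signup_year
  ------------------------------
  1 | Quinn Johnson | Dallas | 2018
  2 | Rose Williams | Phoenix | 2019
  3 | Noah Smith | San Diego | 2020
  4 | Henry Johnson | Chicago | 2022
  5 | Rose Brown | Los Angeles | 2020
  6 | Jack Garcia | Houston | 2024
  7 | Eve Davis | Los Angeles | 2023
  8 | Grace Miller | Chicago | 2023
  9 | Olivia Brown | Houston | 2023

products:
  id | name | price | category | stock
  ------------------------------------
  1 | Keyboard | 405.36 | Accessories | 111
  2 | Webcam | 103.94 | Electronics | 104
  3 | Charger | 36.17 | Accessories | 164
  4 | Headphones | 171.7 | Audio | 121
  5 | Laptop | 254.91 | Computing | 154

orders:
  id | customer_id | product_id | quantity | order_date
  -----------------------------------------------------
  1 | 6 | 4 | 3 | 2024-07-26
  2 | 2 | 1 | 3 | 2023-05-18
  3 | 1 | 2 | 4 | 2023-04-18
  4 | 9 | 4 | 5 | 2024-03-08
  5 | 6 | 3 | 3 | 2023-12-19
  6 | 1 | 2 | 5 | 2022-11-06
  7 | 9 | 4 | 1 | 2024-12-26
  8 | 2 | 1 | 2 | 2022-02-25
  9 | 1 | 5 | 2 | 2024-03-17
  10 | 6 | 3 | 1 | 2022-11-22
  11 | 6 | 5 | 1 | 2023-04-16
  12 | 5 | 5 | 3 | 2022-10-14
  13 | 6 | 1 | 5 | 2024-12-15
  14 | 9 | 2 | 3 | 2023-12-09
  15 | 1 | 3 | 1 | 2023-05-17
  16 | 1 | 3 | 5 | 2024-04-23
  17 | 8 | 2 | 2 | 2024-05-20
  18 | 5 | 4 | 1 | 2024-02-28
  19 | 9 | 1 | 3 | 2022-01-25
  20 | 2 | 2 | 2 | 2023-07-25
SELECT DISTINCT city FROM customers

Execution result:
city
Dallas
Phoenix
San Diego
Chicago
Los Angeles
Houston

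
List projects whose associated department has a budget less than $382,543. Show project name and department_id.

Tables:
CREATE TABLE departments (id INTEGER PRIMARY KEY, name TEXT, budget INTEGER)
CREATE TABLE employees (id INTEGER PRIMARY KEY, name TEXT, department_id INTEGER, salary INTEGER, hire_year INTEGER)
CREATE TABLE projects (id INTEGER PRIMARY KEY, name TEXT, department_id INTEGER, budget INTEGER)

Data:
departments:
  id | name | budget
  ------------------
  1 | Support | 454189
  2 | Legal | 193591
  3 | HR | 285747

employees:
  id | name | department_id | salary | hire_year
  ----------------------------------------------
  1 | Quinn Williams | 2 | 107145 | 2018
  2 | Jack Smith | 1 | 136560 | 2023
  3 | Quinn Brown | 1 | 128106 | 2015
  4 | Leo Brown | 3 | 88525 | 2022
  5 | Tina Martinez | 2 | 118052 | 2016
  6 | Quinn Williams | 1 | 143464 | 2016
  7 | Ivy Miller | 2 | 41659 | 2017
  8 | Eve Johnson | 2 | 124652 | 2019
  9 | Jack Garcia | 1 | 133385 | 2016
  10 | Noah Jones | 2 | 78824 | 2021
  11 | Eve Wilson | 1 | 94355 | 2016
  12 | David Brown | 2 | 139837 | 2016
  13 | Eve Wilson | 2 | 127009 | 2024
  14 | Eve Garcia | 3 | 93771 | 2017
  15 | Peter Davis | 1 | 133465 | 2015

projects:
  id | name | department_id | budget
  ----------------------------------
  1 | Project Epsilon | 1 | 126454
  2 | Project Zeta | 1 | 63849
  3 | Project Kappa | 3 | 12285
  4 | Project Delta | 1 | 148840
SELECT name, department_id FROM projects WHERE department_id IN (SELECT id FROM departments WHERE budget < 382543)

Execution result:
name | department_id
Project Kappa | 3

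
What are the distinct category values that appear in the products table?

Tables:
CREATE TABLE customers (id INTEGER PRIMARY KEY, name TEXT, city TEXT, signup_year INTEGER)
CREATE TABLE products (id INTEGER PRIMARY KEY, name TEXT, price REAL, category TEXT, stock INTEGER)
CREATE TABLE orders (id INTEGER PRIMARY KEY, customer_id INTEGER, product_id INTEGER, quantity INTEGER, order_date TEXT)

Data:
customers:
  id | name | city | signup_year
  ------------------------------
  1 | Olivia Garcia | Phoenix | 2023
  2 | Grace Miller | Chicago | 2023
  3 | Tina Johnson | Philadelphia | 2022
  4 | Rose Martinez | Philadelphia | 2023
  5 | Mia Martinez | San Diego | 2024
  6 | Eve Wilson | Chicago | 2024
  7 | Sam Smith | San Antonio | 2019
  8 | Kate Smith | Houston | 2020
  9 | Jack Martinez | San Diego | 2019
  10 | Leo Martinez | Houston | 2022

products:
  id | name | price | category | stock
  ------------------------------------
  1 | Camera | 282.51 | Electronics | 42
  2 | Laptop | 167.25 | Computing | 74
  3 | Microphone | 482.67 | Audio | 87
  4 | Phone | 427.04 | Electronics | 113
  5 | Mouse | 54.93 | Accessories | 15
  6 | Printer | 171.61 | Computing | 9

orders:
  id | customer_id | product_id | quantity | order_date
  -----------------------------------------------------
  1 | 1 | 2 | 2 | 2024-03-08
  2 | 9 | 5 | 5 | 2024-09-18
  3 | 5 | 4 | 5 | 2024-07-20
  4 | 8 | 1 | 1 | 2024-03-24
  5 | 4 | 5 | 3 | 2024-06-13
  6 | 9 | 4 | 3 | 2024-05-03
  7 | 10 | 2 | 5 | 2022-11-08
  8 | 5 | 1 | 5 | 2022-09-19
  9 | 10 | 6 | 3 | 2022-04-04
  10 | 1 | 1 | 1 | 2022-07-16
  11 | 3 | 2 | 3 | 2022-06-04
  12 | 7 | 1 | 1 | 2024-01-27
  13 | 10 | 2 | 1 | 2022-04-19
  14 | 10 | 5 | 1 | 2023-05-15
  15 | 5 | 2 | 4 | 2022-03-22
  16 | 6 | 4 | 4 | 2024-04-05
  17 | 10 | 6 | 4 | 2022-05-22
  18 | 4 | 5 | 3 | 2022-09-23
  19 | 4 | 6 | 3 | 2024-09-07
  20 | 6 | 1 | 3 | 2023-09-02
SELECT DISTINCT category FROM products

Execution result:
category
Electronics
Computing
Audio
Accessories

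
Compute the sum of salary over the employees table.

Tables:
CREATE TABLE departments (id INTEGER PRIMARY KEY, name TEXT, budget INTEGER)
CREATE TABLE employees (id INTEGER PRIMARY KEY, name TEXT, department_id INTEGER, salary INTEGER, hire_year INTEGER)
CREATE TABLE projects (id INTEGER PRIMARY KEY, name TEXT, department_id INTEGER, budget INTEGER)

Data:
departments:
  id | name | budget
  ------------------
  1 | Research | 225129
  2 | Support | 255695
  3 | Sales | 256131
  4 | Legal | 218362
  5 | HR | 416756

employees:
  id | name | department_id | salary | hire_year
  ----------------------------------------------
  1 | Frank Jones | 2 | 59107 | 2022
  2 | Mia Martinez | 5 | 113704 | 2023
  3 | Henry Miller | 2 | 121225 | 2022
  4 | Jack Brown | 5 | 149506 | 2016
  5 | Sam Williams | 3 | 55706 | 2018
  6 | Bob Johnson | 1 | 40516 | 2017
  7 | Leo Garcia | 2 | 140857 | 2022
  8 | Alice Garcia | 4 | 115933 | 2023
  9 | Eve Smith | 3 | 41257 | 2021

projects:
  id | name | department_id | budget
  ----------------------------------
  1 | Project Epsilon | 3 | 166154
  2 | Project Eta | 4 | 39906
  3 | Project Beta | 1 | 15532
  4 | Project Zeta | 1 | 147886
SELECT SUM(salary) FROM employees

Execution result:
837811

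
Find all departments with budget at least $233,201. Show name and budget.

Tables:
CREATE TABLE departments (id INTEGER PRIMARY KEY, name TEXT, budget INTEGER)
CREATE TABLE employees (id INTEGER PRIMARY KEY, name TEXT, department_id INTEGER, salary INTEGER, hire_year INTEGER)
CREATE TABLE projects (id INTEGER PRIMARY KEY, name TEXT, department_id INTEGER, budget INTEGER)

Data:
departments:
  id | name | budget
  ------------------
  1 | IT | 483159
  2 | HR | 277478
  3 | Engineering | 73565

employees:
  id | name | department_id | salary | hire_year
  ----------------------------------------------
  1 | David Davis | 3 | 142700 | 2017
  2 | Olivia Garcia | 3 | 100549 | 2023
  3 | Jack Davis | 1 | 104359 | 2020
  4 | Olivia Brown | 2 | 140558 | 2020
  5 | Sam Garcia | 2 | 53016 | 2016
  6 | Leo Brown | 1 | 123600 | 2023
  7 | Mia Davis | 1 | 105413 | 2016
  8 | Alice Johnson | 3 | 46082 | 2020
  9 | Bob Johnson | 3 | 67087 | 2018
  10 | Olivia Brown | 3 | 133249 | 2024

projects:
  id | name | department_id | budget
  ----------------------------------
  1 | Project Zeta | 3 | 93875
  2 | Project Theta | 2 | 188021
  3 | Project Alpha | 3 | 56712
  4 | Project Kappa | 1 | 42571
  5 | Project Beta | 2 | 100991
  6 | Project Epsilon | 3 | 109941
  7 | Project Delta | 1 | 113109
SELECT name, budget FROM departments WHERE budget >= 233201

Execution result:
name | budget
IT | 483159
HR | 277478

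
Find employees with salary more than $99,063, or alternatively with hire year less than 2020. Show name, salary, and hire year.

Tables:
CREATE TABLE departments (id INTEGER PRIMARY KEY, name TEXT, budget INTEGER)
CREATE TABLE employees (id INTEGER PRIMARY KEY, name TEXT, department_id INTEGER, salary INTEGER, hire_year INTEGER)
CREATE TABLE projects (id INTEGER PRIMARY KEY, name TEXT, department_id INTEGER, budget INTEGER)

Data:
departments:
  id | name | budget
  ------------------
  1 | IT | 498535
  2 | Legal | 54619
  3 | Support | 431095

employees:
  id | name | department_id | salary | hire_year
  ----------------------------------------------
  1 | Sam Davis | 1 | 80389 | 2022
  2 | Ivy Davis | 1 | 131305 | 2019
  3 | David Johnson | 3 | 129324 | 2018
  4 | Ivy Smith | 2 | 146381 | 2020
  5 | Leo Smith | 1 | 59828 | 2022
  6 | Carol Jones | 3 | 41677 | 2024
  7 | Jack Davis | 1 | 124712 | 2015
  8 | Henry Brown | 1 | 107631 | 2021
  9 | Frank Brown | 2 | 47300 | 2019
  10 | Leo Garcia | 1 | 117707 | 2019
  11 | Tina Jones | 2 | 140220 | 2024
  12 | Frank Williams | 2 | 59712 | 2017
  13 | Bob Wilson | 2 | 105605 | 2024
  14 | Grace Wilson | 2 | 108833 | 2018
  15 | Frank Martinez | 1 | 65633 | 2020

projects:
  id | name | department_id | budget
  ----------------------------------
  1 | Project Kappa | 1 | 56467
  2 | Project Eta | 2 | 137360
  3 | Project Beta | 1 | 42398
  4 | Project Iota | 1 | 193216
SELECT name, salary, hire_year FROM employees WHERE salary > 99063 OR hire_year < 2020

Execution result:
name | salary | hire_year
Ivy Davis | 131305 | 2019
David Johnson | 129324 | 2018
Ivy Smith | 146381 | 2020
Jack Davis | 124712 | 2015
Henry Brown | 107631 | 2021
Frank Brown | 47300 | 2019
Leo Garcia | 117707 | 2019
Tina Jones | 140220 | 2024
Frank Williams | 59712 | 2017
Bob Wilson | 105605 | 2024
Grace Wilson | 108833 | 2018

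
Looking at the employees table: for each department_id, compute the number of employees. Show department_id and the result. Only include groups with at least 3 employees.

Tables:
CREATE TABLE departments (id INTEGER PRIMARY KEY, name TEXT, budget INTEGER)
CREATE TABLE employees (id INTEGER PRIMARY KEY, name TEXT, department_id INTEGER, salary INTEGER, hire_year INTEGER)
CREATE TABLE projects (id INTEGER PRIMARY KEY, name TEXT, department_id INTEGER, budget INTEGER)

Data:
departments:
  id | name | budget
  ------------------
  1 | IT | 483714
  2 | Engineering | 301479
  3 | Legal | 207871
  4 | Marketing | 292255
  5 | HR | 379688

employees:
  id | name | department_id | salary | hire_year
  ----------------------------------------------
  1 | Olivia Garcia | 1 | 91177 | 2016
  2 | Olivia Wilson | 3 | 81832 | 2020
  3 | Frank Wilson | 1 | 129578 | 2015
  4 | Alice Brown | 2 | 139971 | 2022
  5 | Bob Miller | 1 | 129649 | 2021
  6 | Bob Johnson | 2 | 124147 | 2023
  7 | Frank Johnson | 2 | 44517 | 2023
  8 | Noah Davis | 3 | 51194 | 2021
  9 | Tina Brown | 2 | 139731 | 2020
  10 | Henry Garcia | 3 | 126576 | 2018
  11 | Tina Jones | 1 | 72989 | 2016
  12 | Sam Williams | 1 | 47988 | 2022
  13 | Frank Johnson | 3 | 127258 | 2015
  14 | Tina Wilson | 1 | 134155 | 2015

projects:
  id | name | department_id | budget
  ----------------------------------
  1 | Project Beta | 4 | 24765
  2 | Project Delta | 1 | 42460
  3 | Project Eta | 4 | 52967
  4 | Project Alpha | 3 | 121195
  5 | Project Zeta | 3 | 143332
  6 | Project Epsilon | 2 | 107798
SELECT department_id, COUNT(*) AS n FROM employees GROUP BY department_id HAVING COUNT(*) >= 3

Execution result:
department_id | n
1 | 6
2 | 4
3 | 4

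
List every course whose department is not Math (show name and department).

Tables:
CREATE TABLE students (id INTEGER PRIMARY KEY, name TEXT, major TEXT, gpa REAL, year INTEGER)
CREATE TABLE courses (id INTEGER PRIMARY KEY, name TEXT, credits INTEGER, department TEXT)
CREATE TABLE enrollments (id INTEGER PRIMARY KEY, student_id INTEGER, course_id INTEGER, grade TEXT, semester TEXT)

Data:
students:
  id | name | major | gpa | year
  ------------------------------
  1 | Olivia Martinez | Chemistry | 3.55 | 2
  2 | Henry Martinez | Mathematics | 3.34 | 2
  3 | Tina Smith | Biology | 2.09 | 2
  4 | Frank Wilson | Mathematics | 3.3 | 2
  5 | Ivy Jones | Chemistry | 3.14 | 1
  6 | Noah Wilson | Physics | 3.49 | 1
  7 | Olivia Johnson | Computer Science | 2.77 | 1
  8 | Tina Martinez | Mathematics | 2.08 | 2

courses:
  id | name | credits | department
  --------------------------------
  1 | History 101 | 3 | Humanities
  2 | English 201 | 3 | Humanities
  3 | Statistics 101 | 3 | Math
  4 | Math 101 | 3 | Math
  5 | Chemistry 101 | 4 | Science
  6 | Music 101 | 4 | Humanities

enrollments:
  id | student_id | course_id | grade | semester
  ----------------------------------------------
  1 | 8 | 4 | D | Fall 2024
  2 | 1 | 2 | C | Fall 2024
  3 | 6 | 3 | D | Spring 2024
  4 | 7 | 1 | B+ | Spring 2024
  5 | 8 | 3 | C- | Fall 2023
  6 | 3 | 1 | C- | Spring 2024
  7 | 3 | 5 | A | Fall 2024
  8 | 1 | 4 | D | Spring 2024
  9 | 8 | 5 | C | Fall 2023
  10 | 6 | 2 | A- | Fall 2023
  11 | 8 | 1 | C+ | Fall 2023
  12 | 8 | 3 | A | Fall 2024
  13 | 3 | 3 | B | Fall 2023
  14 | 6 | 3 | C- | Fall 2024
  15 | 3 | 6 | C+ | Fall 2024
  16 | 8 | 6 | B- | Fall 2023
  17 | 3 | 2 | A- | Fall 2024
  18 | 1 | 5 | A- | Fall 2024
SELECT name, department FROM courses WHERE department <> 'Math'

Execution result:
name | department
History 101 | Humanities
English 201 | Humanities
Chemistry 101 | Science
Music 101 | Humanities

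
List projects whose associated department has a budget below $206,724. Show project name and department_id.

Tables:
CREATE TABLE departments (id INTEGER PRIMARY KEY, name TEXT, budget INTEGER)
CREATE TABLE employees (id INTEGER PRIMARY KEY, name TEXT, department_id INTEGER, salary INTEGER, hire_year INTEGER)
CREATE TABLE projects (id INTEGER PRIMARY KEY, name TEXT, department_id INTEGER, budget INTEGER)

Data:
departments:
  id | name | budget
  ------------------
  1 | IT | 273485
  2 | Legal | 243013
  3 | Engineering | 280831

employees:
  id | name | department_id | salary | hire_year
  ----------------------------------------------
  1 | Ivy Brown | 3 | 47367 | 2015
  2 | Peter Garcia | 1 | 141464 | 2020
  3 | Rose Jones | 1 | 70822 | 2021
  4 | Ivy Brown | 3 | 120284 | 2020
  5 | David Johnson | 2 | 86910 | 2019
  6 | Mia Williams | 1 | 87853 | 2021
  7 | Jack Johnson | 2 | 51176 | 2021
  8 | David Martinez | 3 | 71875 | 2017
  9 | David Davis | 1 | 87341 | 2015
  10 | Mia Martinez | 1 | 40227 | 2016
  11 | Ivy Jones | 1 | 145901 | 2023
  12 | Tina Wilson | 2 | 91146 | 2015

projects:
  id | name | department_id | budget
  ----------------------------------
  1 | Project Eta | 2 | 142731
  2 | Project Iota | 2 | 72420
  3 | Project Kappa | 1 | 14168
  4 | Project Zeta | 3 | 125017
SELECT name, department_id FROM projects WHERE department_id IN (SELECT id FROM departments WHERE budget < 206724)

Execution result:
(no rows)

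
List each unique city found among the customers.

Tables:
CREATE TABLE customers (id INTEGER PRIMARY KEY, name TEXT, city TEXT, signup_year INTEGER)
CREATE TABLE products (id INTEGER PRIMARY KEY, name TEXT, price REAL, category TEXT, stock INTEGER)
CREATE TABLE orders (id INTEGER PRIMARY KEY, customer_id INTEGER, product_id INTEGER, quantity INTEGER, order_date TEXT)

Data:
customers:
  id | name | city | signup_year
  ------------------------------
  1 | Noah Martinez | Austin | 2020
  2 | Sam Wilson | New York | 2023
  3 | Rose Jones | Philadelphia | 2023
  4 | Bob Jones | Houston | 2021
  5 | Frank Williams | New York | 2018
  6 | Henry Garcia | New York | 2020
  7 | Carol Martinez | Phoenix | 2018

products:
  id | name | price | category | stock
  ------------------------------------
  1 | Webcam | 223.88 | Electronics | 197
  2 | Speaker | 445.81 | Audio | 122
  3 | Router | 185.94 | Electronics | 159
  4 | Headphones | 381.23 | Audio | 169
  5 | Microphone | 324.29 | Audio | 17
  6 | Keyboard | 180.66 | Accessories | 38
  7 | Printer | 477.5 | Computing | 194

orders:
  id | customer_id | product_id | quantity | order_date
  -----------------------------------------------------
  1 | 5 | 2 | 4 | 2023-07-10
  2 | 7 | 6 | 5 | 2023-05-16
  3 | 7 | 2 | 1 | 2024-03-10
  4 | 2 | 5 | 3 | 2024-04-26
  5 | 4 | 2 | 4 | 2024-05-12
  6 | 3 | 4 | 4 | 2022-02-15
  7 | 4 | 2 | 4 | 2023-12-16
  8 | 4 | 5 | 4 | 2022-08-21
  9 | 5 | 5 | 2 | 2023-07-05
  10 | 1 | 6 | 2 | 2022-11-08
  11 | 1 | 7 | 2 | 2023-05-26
SELECT DISTINCT city FROM customers

Execution result:
city
Austin
New York
Philadelphia
Houston
Phoenix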